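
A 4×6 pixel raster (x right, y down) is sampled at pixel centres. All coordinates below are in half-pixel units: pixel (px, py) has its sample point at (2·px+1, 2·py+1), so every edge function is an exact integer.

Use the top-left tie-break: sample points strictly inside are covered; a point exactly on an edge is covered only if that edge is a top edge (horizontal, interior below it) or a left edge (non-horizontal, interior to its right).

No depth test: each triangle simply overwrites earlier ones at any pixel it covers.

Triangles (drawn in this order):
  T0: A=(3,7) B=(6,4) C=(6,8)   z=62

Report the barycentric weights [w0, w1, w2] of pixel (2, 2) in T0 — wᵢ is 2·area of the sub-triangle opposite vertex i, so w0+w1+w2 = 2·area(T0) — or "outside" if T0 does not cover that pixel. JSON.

T0:
  2·area = 12
  edge (3, 7)→(6, 4): d=(3,-3) top-left  bias=+0
  edge (6, 4)→(6, 8): d=(0,4) right/bottom  bias=-1
  edge (6, 8)→(3, 7): d=(-3,-1) top-left  bias=+0
    (3,1)@(7, 3): e=[0,-4,16] → ·  [on edge]
    (2,2)@(5, 5): e=[0,4,8] → █  [on edge]
    (3,2)@(7, 5): e=[6,-4,10] → ·
    (1,3)@(3, 7): e=[0,12,0] → █  [on edge]
    (3,3)@(7, 7): e=[12,-4,4] → ·
    (0,4)@(1, 9): e=[0,20,-8] → ·  [on edge]
    (1,4)@(3, 9): e=[6,12,-6] → ·
    (2,4)@(5, 9): e=[12,4,-4] → ·
  covered (3 px):
    · · · ·
    · · · ·
    · · █ ·
    · █ █ ·
    · · · ·
    · · · ·

Answer: [4,8,0]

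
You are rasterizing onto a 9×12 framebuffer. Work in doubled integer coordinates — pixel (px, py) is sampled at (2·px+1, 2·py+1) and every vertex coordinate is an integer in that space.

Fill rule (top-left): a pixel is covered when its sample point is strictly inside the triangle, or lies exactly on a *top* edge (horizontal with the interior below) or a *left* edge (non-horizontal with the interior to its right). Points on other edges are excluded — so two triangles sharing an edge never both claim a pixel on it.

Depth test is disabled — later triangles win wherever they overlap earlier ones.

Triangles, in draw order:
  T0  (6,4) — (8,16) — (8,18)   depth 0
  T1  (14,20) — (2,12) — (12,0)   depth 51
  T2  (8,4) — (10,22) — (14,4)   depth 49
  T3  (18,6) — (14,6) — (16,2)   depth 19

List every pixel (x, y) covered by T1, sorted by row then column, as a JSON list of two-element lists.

T0:
  2·area = 4
  edge (6, 4)→(8, 16): d=(2,12) right/bottom  bias=-1
  edge (8, 16)→(8, 18): d=(0,2) right/bottom  bias=-1
  edge (8, 18)→(6, 4): d=(-2,-14) top-left  bias=+0
    (3,5)@(7, 11): e=[2,2,0] → █  [on edge]
    (4,5)@(9, 11): e=[-22,-2,28] → ·
    (3,6)@(7, 13): e=[6,2,-4] → ·
  covered (1 px):
    · · · · · · · · ·
    · · · · · · · · ·
    · · · · · · · · ·
    · · · · · · · · ·
    · · · · · · · · ·
    · · · █ · · · · ·
    · · · · · · · · ·
    · · · · · · · · ·
    · · · · · · · · ·
    · · · · · · · · ·
    · · · · · · · · ·
    · · · · · · · · ·
T1:
  2·area = 224
  edge (14, 20)→(2, 12): d=(-12,-8) top-left  bias=+0
  edge (2, 12)→(12, 0): d=(10,-12) top-left  bias=+0
  edge (12, 0)→(14, 20): d=(2,20) right/bottom  bias=-1
    (5,1)@(11, 3): e=[180,18,26] → █
    (6,1)@(13, 3): e=[196,42,-14] → ·
    (4,2)@(9, 5): e=[140,14,70] → █
    (6,2)@(13, 5): e=[172,62,-10] → ·
    (3,3)@(7, 7): e=[100,10,114] → █
    (6,3)@(13, 7): e=[148,82,-6] → ·
    (2,4)@(5, 9): e=[60,6,158] → █
    (6,4)@(13, 9): e=[124,102,-2] → ·
    (1,5)@(3, 11): e=[20,2,202] → █
    (6,5)@(13, 11): e=[100,122,2] → █
    (7,5)@(15, 11): e=[116,146,-38] → ·
    (1,6)@(3, 13): e=[-4,22,206] → ·
  covered (28 px):
    · · · · · · · · ·
    · · · · · █ · · ·
    · · · · █ █ · · ·
    · · · █ █ █ · · ·
    · · █ █ █ █ · · ·
    · █ █ █ █ █ █ · ·
    · · █ █ █ █ █ · ·
    · · · █ █ █ █ · ·
    · · · · · █ █ · ·
    · · · · · · █ · ·
    · · · · · · · · ·
    · · · · · · · · ·
T2:
  2·area = 108  (B↔C swapped to make it positive)
  edge (8, 4)→(14, 4): d=(6,0) top-left  bias=+0
  edge (14, 4)→(10, 22): d=(-4,18) right/bottom  bias=-1
  edge (10, 22)→(8, 4): d=(-2,-18) top-left  bias=+0
    (4,2)@(9, 5): e=[6,86,16] → █
    (5,2)@(11, 5): e=[6,50,52] → █
    (6,2)@(13, 5): e=[6,14,88] → █
    (7,2)@(15, 5): e=[6,-22,124] → ·
    (4,3)@(9, 7): e=[18,78,12] → █
    (7,3)@(15, 7): e=[18,-30,120] → ·
    (4,4)@(9, 9): e=[30,70,8] → █
    (6,4)@(13, 9): e=[30,-2,80] → ·
    (4,5)@(9, 11): e=[42,62,4] → █
    (6,5)@(13, 11): e=[42,-10,76] → ·
    (4,6)@(9, 13): e=[54,54,0] → █  [on edge]
    (6,6)@(13, 13): e=[54,-18,72] → ·
  covered (14 px):
    · · · · · · · · ·
    · · · · · · · · ·
    · · · · █ █ █ · ·
    · · · · █ █ █ · ·
    · · · · █ █ · · ·
    · · · · █ █ · · ·
    · · · · █ █ · · ·
    · · · · · █ · · ·
    · · · · · █ · · ·
    · · · · · · · · ·
    · · · · · · · · ·
    · · · · · · · · ·
T3:
  2·area = 16
  edge (18, 6)→(14, 6): d=(-4,0) right/bottom  bias=-1
  edge (14, 6)→(16, 2): d=(2,-4) top-left  bias=+0
  edge (16, 2)→(18, 6): d=(2,4) right/bottom  bias=-1
    (7,2)@(15, 5): e=[4,2,10] → █
    (8,2)@(17, 5): e=[4,10,2] → █
    (7,3)@(15, 7): e=[-4,6,14] → ·
    (8,3)@(17, 7): e=[-4,14,6] → ·
  covered (2 px):
    · · · · · · · · ·
    · · · · · · · · ·
    · · · · · · · █ █
    · · · · · · · · ·
    · · · · · · · · ·
    · · · · · · · · ·
    · · · · · · · · ·
    · · · · · · · · ·
    · · · · · · · · ·
    · · · · · · · · ·
    · · · · · · · · ·
    · · · · · · · · ·

Result: [[5,1],[4,2],[5,2],[3,3],[4,3],[5,3],[2,4],[3,4],[4,4],[5,4],[1,5],[2,5],[3,5],[4,5],[5,5],[6,5],[2,6],[3,6],[4,6],[5,6],[6,6],[3,7],[4,7],[5,7],[6,7],[5,8],[6,8],[6,9]]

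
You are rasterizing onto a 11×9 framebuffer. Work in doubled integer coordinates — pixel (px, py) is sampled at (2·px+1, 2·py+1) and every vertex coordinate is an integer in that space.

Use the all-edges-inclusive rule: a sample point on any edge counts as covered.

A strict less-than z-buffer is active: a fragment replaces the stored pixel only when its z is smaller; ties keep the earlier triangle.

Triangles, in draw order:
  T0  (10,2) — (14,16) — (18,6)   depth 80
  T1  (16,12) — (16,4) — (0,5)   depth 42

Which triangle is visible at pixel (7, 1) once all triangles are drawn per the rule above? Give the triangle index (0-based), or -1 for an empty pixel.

T0:
  2·area = 96  (B↔C swapped to make it positive)
  edge (10, 2)→(18, 6): d=(8,4) inclusive
  edge (18, 6)→(14, 16): d=(-4,10) inclusive
  edge (14, 16)→(10, 2): d=(-4,-14) inclusive
    (5,1)@(11, 3): e=[4,82,10] → █
    (6,1)@(13, 3): e=[-4,62,38] → ·
    (5,2)@(11, 5): e=[20,74,2] → █
    (6,2)@(13, 5): e=[12,54,30] → █
    (7,2)@(15, 5): e=[4,34,58] → █
    (8,2)@(17, 5): e=[-4,14,86] → ·
    (5,3)@(11, 7): e=[36,66,-6] → ·
    (6,3)@(13, 7): e=[28,46,22] → █
    (8,3)@(17, 7): e=[12,6,78] → █
    (9,3)@(19, 7): e=[4,-14,106] → ·
    (6,4)@(13, 9): e=[44,38,14] → █
    (8,4)@(17, 9): e=[28,-2,70] → ·
  covered (12 px):
    · · · · · · · · · · ·
    · · · · · █ · · · · ·
    · · · · · █ █ █ · · ·
    · · · · · · █ █ █ · ·
    · · · · · · █ █ · · ·
    · · · · · · █ █ · · ·
    · · · · · · · █ · · ·
    · · · · · · · · · · ·
    · · · · · · · · · · ·
T1:
  2·area = 128  (B↔C swapped to make it positive)
  edge (16, 12)→(0, 5): d=(-16,-7) inclusive
  edge (0, 5)→(16, 4): d=(16,-1) inclusive
  edge (16, 4)→(16, 12): d=(0,8) inclusive
    (0,2)@(1, 5): e=[7,1,120] → █
    (1,2)@(3, 5): e=[21,3,104] → █
    (2,2)@(5, 5): e=[35,5,88] → █
    (3,2)@(7, 5): e=[49,7,72] → █
    (4,2)@(9, 5): e=[63,9,56] → █
    (5,2)@(11, 5): e=[77,11,40] → █
    (6,2)@(13, 5): e=[91,13,24] → █
    (7,2)@(15, 5): e=[105,15,8] → █
    (8,2)@(17, 5): e=[119,17,-8] → ·
    (0,3)@(1, 7): e=[-25,33,120] → ·
    (1,3)@(3, 7): e=[-11,35,104] → ·
    (2,3)@(5, 7): e=[3,37,88] → █
  covered (18 px):
    · · · · · · · · · · ·
    · · · · · · · · · · ·
    █ █ █ █ █ █ █ █ · · ·
    · · █ █ █ █ █ █ · · ·
    · · · · · █ █ █ · · ·
    · · · · · · · █ · · ·
    · · · · · · · · · · ·
    · · · · · · · · · · ·
    · · · · · · · · · · ·

Z-buffer (winner per pixel, '.' = empty):
  . . . . . . . . . . .
  . . . . . 0 . . . . .
  1 1 1 1 1 1 1 1 . . .
  . . 1 1 1 1 1 1 0 . .
  . . . . . 1 1 1 . . .
  . . . . . . 0 1 . . .
  . . . . . . . 0 . . .
  . . . . . . . . . . .
  . . . . . . . . . . .

Answer: -1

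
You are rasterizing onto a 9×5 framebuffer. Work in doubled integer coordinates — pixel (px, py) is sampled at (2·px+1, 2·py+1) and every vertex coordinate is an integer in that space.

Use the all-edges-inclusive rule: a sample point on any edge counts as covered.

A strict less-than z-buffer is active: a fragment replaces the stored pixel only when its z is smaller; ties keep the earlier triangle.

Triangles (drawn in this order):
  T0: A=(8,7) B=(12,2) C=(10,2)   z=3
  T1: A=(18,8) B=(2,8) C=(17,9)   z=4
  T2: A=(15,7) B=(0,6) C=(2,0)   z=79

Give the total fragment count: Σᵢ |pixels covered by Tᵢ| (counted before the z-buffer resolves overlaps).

T0:
  2·area = 10  (B↔C swapped to make it positive)
  edge (8, 7)→(10, 2): d=(2,-5) inclusive
  edge (10, 2)→(12, 2): d=(2,0) inclusive
  edge (12, 2)→(8, 7): d=(-4,5) inclusive
    (5,1)@(11, 3): e=[7,2,1] → █
    (6,1)@(13, 3): e=[17,2,-9] → ·
    (4,2)@(9, 5): e=[1,6,3] → █
    (5,2)@(11, 5): e=[11,6,-7] → ·
    (4,3)@(9, 7): e=[5,10,-5] → ·
  covered (2 px):
    · · · · · · · · ·
    · · · · · █ · · ·
    · · · · █ · · · ·
    · · · · · · · · ·
    · · · · · · · · ·
T1:
  2·area = 16  (B↔C swapped to make it positive)
  edge (18, 8)→(17, 9): d=(-1,1) inclusive
  edge (17, 9)→(2, 8): d=(-15,-1) inclusive
  edge (2, 8)→(18, 8): d=(16,0) inclusive
    (8,4)@(17, 9): e=[0,0,16] → █  [on edge]
  covered (1 px):
    · · · · · · · · ·
    · · · · · · · · ·
    · · · · · · · · ·
    · · · · · · · · ·
    · · · · · · · · █
T2:
  2·area = 92
  edge (15, 7)→(0, 6): d=(-15,-1) inclusive
  edge (0, 6)→(2, 0): d=(2,-6) inclusive
  edge (2, 0)→(15, 7): d=(13,7) inclusive
    (1,0)@(3, 1): e=[78,8,6] → █
    (2,0)@(5, 1): e=[80,20,-8] → ·
    (0,1)@(1, 3): e=[46,0,46] → █  [on edge]
    (2,1)@(5, 3): e=[50,24,18] → █
    (3,1)@(7, 3): e=[52,36,4] → █
    (4,1)@(9, 3): e=[54,48,-10] → ·
    (0,2)@(1, 5): e=[16,4,72] → █
    (4,2)@(9, 5): e=[24,52,16] → █
    (5,2)@(11, 5): e=[26,64,2] → █
    (6,2)@(13, 5): e=[28,76,-12] → ·
    (0,3)@(1, 7): e=[-14,8,98] → ·
    (1,3)@(3, 7): e=[-12,20,84] → ·
    (7,3)@(15, 7): e=[0,92,0] → █  [on edge]
  covered (12 px):
    · █ · · · · · · ·
    █ █ █ █ · · · · ·
    █ █ █ █ █ █ · · ·
    · · · · · · · █ ·
    · · · · · · · · ·

Result: 15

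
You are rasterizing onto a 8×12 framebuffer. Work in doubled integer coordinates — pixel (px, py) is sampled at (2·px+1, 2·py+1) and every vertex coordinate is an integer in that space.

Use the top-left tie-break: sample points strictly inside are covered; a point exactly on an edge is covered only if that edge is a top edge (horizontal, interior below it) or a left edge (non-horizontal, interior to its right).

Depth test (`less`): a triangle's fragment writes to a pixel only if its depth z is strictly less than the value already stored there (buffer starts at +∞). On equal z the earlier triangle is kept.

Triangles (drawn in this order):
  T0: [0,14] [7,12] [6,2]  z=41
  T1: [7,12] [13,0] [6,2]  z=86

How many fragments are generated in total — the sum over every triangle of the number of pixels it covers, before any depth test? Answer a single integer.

T0:
  2·area = 72  (B↔C swapped to make it positive)
  edge (0, 14)→(6, 2): d=(6,-12) top-left  bias=+0
  edge (6, 2)→(7, 12): d=(1,10) right/bottom  bias=-1
  edge (7, 12)→(0, 14): d=(-7,2) right/bottom  bias=-1
    (2,2)@(5, 5): e=[6,13,53] → X
    (3,2)@(7, 5): e=[30,-7,49] → .
    (2,3)@(5, 7): e=[18,15,39] → X
    (3,3)@(7, 7): e=[42,-5,35] → .
    (1,4)@(3, 9): e=[6,37,29] → X
    (3,4)@(7, 9): e=[54,-3,21] → .
    (1,5)@(3, 11): e=[18,39,15] → X
    (3,5)@(7, 11): e=[66,-1,7] → .
    (0,6)@(1, 13): e=[6,61,5] → X
    (2,6)@(5, 13): e=[54,21,-3] → .
    (0,7)@(1, 15): e=[18,63,-9] → .
    (1,7)@(3, 15): e=[42,43,-13] → .
  covered (8 px):
    . . . . . . . .
    . . . . . . . .
    . . X . . . . .
    . . X . . . . .
    . X X . . . . .
    . X X . . . . .
    X X . . . . . .
    . . . . . . . .
    . . . . . . . .
    . . . . . . . .
    . . . . . . . .
    . . . . . . . .
T1:
  2·area = 72  (B↔C swapped to make it positive)
  edge (7, 12)→(6, 2): d=(-1,-10) top-left  bias=+0
  edge (6, 2)→(13, 0): d=(7,-2) top-left  bias=+0
  edge (13, 0)→(7, 12): d=(-6,12) right/bottom  bias=-1
    (5,0)@(11, 1): e=[51,3,18] → X
    (6,0)@(13, 1): e=[71,7,-6] → .
    (3,1)@(7, 3): e=[9,9,54] → X
    (4,1)@(9, 3): e=[29,13,30] → X
    (6,1)@(13, 3): e=[69,21,-18] → .
    (3,2)@(7, 5): e=[7,23,42] → X
    (5,2)@(11, 5): e=[47,31,-6] → .
    (3,3)@(7, 7): e=[5,37,30] → X
    (5,3)@(11, 7): e=[45,45,-18] → .
    (3,4)@(7, 9): e=[3,51,18] → X
    (4,4)@(9, 9): e=[23,55,-6] → .
    (3,5)@(7, 11): e=[1,65,6] → X
  covered (10 px):
    . . . . . X . .
    . . . X X X . .
    . . . X X . . .
    . . . X X . . .
    . . . X . . . .
    . . . X . . . .
    . . . . . . . .
    . . . . . . . .
    . . . . . . . .
    . . . . . . . .
    . . . . . . . .
    . . . . . . . .

Final: 18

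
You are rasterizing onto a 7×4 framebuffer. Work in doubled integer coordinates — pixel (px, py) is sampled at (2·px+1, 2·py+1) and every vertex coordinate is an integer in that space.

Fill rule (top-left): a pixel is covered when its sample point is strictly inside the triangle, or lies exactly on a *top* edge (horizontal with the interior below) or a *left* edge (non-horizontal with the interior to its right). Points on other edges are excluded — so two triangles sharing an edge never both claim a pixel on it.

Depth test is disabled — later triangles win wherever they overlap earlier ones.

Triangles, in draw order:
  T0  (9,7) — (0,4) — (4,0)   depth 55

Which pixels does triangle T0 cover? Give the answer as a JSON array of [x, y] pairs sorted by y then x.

T0:
  2·area = 48
  edge (9, 7)→(0, 4): d=(-9,-3) top-left  bias=+0
  edge (0, 4)→(4, 0): d=(4,-4) top-left  bias=+0
  edge (4, 0)→(9, 7): d=(5,7) right/bottom  bias=-1
    (1,0)@(3, 1): e=[36,0,12] → █  [on edge]
    (2,0)@(5, 1): e=[42,8,-2] → ·
    (0,1)@(1, 3): e=[12,0,36] → █  [on edge]
    (2,1)@(5, 3): e=[24,16,8] → █
    (3,1)@(7, 3): e=[30,24,-6] → ·
    (0,2)@(1, 5): e=[-6,8,46] → ·
    (1,2)@(3, 5): e=[0,16,32] → █  [on edge]
    (3,2)@(7, 5): e=[12,32,4] → █
    (4,2)@(9, 5): e=[18,40,-10] → ·
    (1,3)@(3, 7): e=[-18,24,42] → ·
    (2,3)@(5, 7): e=[-12,32,28] → ·
    (3,3)@(7, 7): e=[-6,40,14] → ·
    (4,3)@(9, 7): e=[0,48,0] → ·  [on edge]
  covered (7 px):
    · █ · · · · ·
    █ █ █ · · · ·
    · █ █ █ · · ·
    · · · · · · ·

Result: [[1,0],[0,1],[1,1],[2,1],[1,2],[2,2],[3,2]]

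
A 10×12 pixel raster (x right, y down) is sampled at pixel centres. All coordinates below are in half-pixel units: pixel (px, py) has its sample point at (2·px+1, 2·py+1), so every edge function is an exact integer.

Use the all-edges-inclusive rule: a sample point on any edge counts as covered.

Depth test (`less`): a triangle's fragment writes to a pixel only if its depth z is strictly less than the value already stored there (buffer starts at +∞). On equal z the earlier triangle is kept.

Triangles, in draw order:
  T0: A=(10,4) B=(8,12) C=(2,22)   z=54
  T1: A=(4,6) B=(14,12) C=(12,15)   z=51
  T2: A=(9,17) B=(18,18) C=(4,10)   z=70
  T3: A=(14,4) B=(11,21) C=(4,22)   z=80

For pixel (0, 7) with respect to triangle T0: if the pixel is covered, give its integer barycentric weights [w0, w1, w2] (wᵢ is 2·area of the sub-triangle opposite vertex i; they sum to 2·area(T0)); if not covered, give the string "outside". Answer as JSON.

T0:
  2·area = 28
  edge (10, 4)→(8, 12): d=(-2,8) inclusive
  edge (8, 12)→(2, 22): d=(-6,10) inclusive
  edge (2, 22)→(10, 4): d=(8,-18) inclusive
    (4,3)@(9, 7): e=[2,20,6] → X
    (5,3)@(11, 7): e=[-14,0,42] → .  [on edge]
    (4,4)@(9, 9): e=[-2,8,22] → .
    (3,5)@(7, 11): e=[10,16,2] → X
    (4,5)@(9, 11): e=[-6,-4,38] → .
    (3,6)@(7, 13): e=[6,4,18] → X
    (4,6)@(9, 13): e=[-10,-16,54] → .
    (3,7)@(7, 15): e=[2,-8,34] → .
    (2,8)@(5, 17): e=[14,0,14] → X  [on edge]
    (3,8)@(7, 17): e=[-2,-20,50] → .
    (2,9)@(5, 19): e=[10,-12,30] → .
  covered (4 px):
    . . . . . . . . . .
    . . . . . . . . . .
    . . . . . . . . . .
    . . . . X . . . . .
    . . . . . . . . . .
    . . . X . . . . . .
    . . . X . . . . . .
    . . . . . . . . . .
    . . X . . . . . . .
    . . . . . . . . . .
    . . . . . . . . . .
    . . . . . . . . . .
T1:
  2·area = 42
  edge (4, 6)→(14, 12): d=(10,6) inclusive
  edge (14, 12)→(12, 15): d=(-2,3) inclusive
  edge (12, 15)→(4, 6): d=(-8,-9) inclusive
    (2,3)@(5, 7): e=[4,37,1] → X
    (3,3)@(7, 7): e=[-8,31,19] → .
    (2,4)@(5, 9): e=[24,33,-15] → .
    (3,4)@(7, 9): e=[12,27,3] → X
    (4,4)@(9, 9): e=[0,21,21] → X  [on edge]
    (5,4)@(11, 9): e=[-12,15,39] → .
    (3,5)@(7, 11): e=[32,23,-13] → .
    (4,5)@(9, 11): e=[20,17,5] → X
    (5,5)@(11, 11): e=[8,11,23] → X
    (6,5)@(13, 11): e=[-4,5,41] → .
    (4,6)@(9, 13): e=[40,13,-11] → .
    (5,6)@(11, 13): e=[28,7,7] → X
    (9,7)@(19, 15): e=[0,-21,63] → .  [on edge]
  covered (7 px):
    . . . . . . . . . .
    . . . . . . . . . .
    . . . . . . . . . .
    . . X . . . . . . .
    . . . X X . . . . .
    . . . . X X . . . .
    . . . . . X X . . .
    . . . . . . . . . .
    . . . . . . . . . .
    . . . . . . . . . .
    . . . . . . . . . .
    . . . . . . . . . .
T2:
  2·area = 58  (B↔C swapped to make it positive)
  edge (9, 17)→(4, 10): d=(-5,-7) inclusive
  edge (4, 10)→(18, 18): d=(14,8) inclusive
  edge (18, 18)→(9, 17): d=(-9,-1) inclusive
    (2,5)@(5, 11): e=[2,6,50] → X
    (3,5)@(7, 11): e=[16,-10,52] → .
    (2,6)@(5, 13): e=[-8,34,32] → .
    (3,6)@(7, 13): e=[6,18,34] → X
    (4,6)@(9, 13): e=[20,2,36] → X
    (5,6)@(11, 13): e=[34,-14,38] → .
    (3,7)@(7, 15): e=[-4,46,16] → .
    (4,7)@(9, 15): e=[10,30,18] → X
    (5,7)@(11, 15): e=[24,14,20] → X
    (6,7)@(13, 15): e=[38,-2,22] → .
    (4,8)@(9, 17): e=[0,58,0] → X  [on edge]
    (6,8)@(13, 17): e=[28,26,4] → X
  covered (9 px):
    . . . . . . . . . .
    . . . . . . . . . .
    . . . . . . . . . .
    . . . . . . . . . .
    . . . . . . . . . .
    . . X . . . . . . .
    . . . X X . . . . .
    . . . . X X . . . .
    . . . . X X X X . .
    . . . . . . . . . .
    . . . . . . . . . .
    . . . . . . . . . .
T3:
  2·area = 116
  edge (14, 4)→(11, 21): d=(-3,17) inclusive
  edge (11, 21)→(4, 22): d=(-7,1) inclusive
  edge (4, 22)→(14, 4): d=(10,-18) inclusive
    (6,3)@(13, 7): e=[8,96,12] → X
    (7,3)@(15, 7): e=[-26,94,48] → .
    (6,4)@(13, 9): e=[2,82,32] → X
    (7,4)@(15, 9): e=[-32,80,68] → .
    (5,5)@(11, 11): e=[30,70,16] → X
    (6,5)@(13, 11): e=[-4,68,52] → .
    (4,6)@(9, 13): e=[58,58,0] → X  [on edge]
    (6,6)@(13, 13): e=[-10,54,72] → .
    (4,7)@(9, 15): e=[52,44,20] → X
    (6,7)@(13, 15): e=[-16,40,92] → .
    (3,8)@(7, 17): e=[80,32,4] → X
    (6,8)@(13, 17): e=[-22,26,112] → .
    (5,10)@(11, 21): e=[0,0,116] → X  [on edge]
  covered (17 px):
    . . . . . . . . . .
    . . . . . . . . . .
    . . . . . . . . . .
    . . . . . . X . . .
    . . . . . . X . . .
    . . . . . X . . . .
    . . . . X X . . . .
    . . . . X X . . . .
    . . . X X X . . . .
    . . . X X X . . . .
    . . X X X X . . . .
    . . . . . . . . . .

Answer: "outside"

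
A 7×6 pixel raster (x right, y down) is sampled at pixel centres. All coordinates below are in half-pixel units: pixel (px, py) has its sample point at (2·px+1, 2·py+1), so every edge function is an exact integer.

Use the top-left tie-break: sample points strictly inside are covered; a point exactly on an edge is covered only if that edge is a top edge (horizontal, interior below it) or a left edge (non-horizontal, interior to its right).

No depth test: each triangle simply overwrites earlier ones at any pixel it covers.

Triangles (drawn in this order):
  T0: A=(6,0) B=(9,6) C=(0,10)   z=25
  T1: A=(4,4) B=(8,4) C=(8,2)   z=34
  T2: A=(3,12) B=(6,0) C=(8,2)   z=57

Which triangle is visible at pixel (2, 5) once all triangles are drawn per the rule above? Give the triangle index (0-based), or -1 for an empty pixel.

T0:
  2·area = 66
  edge (6, 0)→(9, 6): d=(3,6) right/bottom  bias=-1
  edge (9, 6)→(0, 10): d=(-9,4) right/bottom  bias=-1
  edge (0, 10)→(6, 0): d=(6,-10) top-left  bias=+0
    (2,1)@(5, 3): e=[15,43,8] → █
    (3,1)@(7, 3): e=[3,35,28] → █
    (4,1)@(9, 3): e=[-9,27,48] → ·
    (1,2)@(3, 5): e=[33,33,0] → █  [on edge]
    (4,2)@(9, 5): e=[-3,9,60] → ·
    (1,3)@(3, 7): e=[39,15,12] → █
    (3,3)@(7, 7): e=[15,-1,52] → ·
    (0,4)@(1, 9): e=[57,5,4] → █
    (1,4)@(3, 9): e=[45,-3,24] → ·
    (2,4)@(5, 9): e=[33,-11,44] → ·
    (0,5)@(1, 11): e=[63,-13,16] → ·
  covered (8 px):
    · · · · · · ·
    · · █ █ · · ·
    · █ █ █ · · ·
    · █ █ · · · ·
    █ · · · · · ·
    · · · · · · ·
T1:
  2·area = 8  (B↔C swapped to make it positive)
  edge (4, 4)→(8, 2): d=(4,-2) top-left  bias=+0
  edge (8, 2)→(8, 4): d=(0,2) right/bottom  bias=-1
  edge (8, 4)→(4, 4): d=(-4,0) right/bottom  bias=-1
    (3,1)@(7, 3): e=[2,2,4] → █
    (4,1)@(9, 3): e=[6,-2,4] → ·
    (3,2)@(7, 5): e=[10,2,-4] → ·
  covered (1 px):
    · · · · · · ·
    · · · █ · · ·
    · · · · · · ·
    · · · · · · ·
    · · · · · · ·
    · · · · · · ·
T2:
  2·area = 30
  edge (3, 12)→(6, 0): d=(3,-12) top-left  bias=+0
  edge (6, 0)→(8, 2): d=(2,2) right/bottom  bias=-1
  edge (8, 2)→(3, 12): d=(-5,10) right/bottom  bias=-1
    (3,0)@(7, 1): e=[15,0,15] → ·  [on edge]
    (3,1)@(7, 3): e=[21,4,5] → █
    (4,1)@(9, 3): e=[45,0,-15] → ·  [on edge]
    (2,2)@(5, 5): e=[3,12,15] → █
    (3,2)@(7, 5): e=[27,8,-5] → ·
    (5,2)@(11, 5): e=[75,0,-45] → ·  [on edge]
    (2,3)@(5, 7): e=[9,16,5] → █
    (3,3)@(7, 7): e=[33,12,-15] → ·
    (6,3)@(13, 7): e=[105,0,-75] → ·  [on edge]
    (2,4)@(5, 9): e=[15,20,-5] → ·
  covered (3 px):
    · · · · · · ·
    · · · █ · · ·
    · · █ · · · ·
    · · █ · · · ·
    · · · · · · ·
    · · · · · · ·

Z-buffer (winner per pixel, '.' = empty):
  . . . . . . .
  . . 0 2 . . .
  . 0 2 0 . . .
  . 0 2 . . . .
  0 . . . . . .
  . . . . . . .

Answer: -1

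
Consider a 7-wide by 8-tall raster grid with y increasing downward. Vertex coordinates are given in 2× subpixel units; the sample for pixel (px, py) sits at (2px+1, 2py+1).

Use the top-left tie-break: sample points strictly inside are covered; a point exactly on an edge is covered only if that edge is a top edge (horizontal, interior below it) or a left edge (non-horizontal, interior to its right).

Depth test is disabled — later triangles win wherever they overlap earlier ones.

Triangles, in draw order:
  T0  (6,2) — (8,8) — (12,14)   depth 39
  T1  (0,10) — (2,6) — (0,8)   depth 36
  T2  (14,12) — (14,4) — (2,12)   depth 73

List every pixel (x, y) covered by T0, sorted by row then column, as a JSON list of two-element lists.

T0:
  2·area = 12  (B↔C swapped to make it positive)
  edge (6, 2)→(12, 14): d=(6,12) right/bottom  bias=-1
  edge (12, 14)→(8, 8): d=(-4,-6) top-left  bias=+0
  edge (8, 8)→(6, 2): d=(-2,-6) top-left  bias=+0
    (3,2)@(7, 5): e=[6,6,0] → #  [on edge]
    (4,2)@(9, 5): e=[-18,18,12] → ·
    (3,3)@(7, 7): e=[18,-2,-4] → ·
    (4,4)@(9, 9): e=[6,2,4] → #
    (5,4)@(11, 9): e=[-18,14,16] → ·
    (4,5)@(9, 11): e=[18,-6,0] → ·  [on edge]
  covered (2 px):
    · · · · · · ·
    · · · · · · ·
    · · · # · · ·
    · · · · · · ·
    · · · · # · ·
    · · · · · · ·
    · · · · · · ·
    · · · · · · ·
T1:
  2·area = 4  (B↔C swapped to make it positive)
  edge (0, 10)→(0, 8): d=(0,-2) top-left  bias=+0
  edge (0, 8)→(2, 6): d=(2,-2) top-left  bias=+0
  edge (2, 6)→(0, 10): d=(-2,4) right/bottom  bias=-1
    (3,0)@(7, 1): e=[14,0,-10] → ·  [on edge]
    (2,1)@(5, 3): e=[10,0,-6] → ·  [on edge]
    (1,2)@(3, 5): e=[6,0,-2] → ·  [on edge]
    (0,3)@(1, 7): e=[2,0,2] → #  [on edge]
    (1,3)@(3, 7): e=[6,4,-6] → ·
    (0,4)@(1, 9): e=[2,4,-2] → ·
  covered (1 px):
    · · · · · · ·
    · · · · · · ·
    · · · · · · ·
    # · · · · · ·
    · · · · · · ·
    · · · · · · ·
    · · · · · · ·
    · · · · · · ·
T2:
  2·area = 96  (B↔C swapped to make it positive)
  edge (14, 12)→(2, 12): d=(-12,0) right/bottom  bias=-1
  edge (2, 12)→(14, 4): d=(12,-8) top-left  bias=+0
  edge (14, 4)→(14, 12): d=(0,8) right/bottom  bias=-1
    (6,2)@(13, 5): e=[84,4,8] → #
    (5,3)@(11, 7): e=[60,12,24] → #
    (3,4)@(7, 9): e=[36,4,56] → #
    (4,4)@(9, 9): e=[36,20,40] → #
    (2,5)@(5, 11): e=[12,12,72] → #
    (2,6)@(5, 13): e=[-12,36,72] → ·
    (3,6)@(7, 13): e=[-12,52,56] → ·
    (4,6)@(9, 13): e=[-12,68,40] → ·
    (5,6)@(11, 13): e=[-12,84,24] → ·
    (6,6)@(13, 13): e=[-12,100,8] → ·
  covered (12 px):
    · · · · · · ·
    · · · · · · ·
    · · · · · · #
    · · · · · # #
    · · · # # # #
    · · # # # # #
    · · · · · · ·
    · · · · · · ·

Answer: [[3,2],[4,4]]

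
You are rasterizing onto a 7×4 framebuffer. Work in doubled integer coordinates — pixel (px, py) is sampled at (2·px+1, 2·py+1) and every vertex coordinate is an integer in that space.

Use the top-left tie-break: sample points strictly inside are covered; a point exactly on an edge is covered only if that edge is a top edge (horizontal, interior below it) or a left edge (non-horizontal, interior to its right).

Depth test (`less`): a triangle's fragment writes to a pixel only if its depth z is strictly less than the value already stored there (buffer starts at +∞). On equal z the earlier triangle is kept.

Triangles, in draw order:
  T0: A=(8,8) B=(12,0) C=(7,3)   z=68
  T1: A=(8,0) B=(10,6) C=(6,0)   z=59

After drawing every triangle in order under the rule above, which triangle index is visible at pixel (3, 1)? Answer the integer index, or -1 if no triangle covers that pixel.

T0:
  2·area = 28  (B↔C swapped to make it positive)
  edge (8, 8)→(7, 3): d=(-1,-5) top-left  bias=+0
  edge (7, 3)→(12, 0): d=(5,-3) top-left  bias=+0
  edge (12, 0)→(8, 8): d=(-4,8) right/bottom  bias=-1
    (5,0)@(11, 1): e=[22,2,4] → #
    (6,0)@(13, 1): e=[32,8,-12] → ·
    (3,1)@(7, 3): e=[0,0,28] → #  [on edge]
    (4,1)@(9, 3): e=[10,6,12] → #
    (5,1)@(11, 3): e=[20,12,-4] → ·
    (3,2)@(7, 5): e=[-2,10,20] → ·
    (4,2)@(9, 5): e=[8,16,4] → #
    (5,2)@(11, 5): e=[18,22,-12] → ·
    (4,3)@(9, 7): e=[6,26,-4] → ·
  covered (4 px):
    · · · · · # ·
    · · · # # · ·
    · · · · # · ·
    · · · · · · ·
T1:
  2·area = 12
  edge (8, 0)→(10, 6): d=(2,6) right/bottom  bias=-1
  edge (10, 6)→(6, 0): d=(-4,-6) top-left  bias=+0
  edge (6, 0)→(8, 0): d=(2,0) top-left  bias=+0
    (3,0)@(7, 1): e=[8,2,2] → #
    (4,0)@(9, 1): e=[-4,14,2] → ·
    (3,1)@(7, 3): e=[12,-6,6] → ·
    (4,1)@(9, 3): e=[0,6,6] → ·  [on edge]
  covered (1 px):
    · · · # · · ·
    · · · · · · ·
    · · · · · · ·
    · · · · · · ·

Z-buffer (winner per pixel, '.' = empty):
  . . . 1 . 0 .
  . . . 0 0 . .
  . . . . 0 . .
  . . . . . . .

Answer: 0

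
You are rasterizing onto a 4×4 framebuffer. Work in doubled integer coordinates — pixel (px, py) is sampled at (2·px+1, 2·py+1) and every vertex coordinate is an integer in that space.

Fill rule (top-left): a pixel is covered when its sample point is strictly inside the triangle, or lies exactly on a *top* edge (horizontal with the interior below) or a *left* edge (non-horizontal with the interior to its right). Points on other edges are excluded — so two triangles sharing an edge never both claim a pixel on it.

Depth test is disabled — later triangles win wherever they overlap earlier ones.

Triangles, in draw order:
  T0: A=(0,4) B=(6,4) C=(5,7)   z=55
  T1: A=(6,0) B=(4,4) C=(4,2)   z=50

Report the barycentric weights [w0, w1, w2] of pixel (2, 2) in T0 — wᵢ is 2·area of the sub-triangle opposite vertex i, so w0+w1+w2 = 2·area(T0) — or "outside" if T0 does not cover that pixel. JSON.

T0:
  2·area = 18
  edge (0, 4)→(6, 4): d=(6,0) top-left  bias=+0
  edge (6, 4)→(5, 7): d=(-1,3) right/bottom  bias=-1
  edge (5, 7)→(0, 4): d=(-5,-3) top-left  bias=+0
    (3,0)@(7, 1): e=[-18,0,36] → .  [on edge]
    (1,2)@(3, 5): e=[6,8,4] → X
    (2,2)@(5, 5): e=[6,2,10] → X
    (3,2)@(7, 5): e=[6,-4,16] → .
    (1,3)@(3, 7): e=[18,6,-6] → .
    (2,3)@(5, 7): e=[18,0,0] → .  [on edge]
  covered (2 px):
    . . . .
    . . . .
    . X X .
    . . . .
T1:
  2·area = 4
  edge (6, 0)→(4, 4): d=(-2,4) right/bottom  bias=-1
  edge (4, 4)→(4, 2): d=(0,-2) top-left  bias=+0
  edge (4, 2)→(6, 0): d=(2,-2) top-left  bias=+0
    (2,0)@(5, 1): e=[2,2,0] → X  [on edge]
    (3,0)@(7, 1): e=[-6,6,4] → .
    (1,1)@(3, 3): e=[6,-2,0] → .  [on edge]
    (2,1)@(5, 3): e=[-2,2,4] → .
    (0,2)@(1, 5): e=[10,-6,0] → .  [on edge]
  covered (1 px):
    . . X .
    . . . .
    . . . .
    . . . .

Final: [2,10,6]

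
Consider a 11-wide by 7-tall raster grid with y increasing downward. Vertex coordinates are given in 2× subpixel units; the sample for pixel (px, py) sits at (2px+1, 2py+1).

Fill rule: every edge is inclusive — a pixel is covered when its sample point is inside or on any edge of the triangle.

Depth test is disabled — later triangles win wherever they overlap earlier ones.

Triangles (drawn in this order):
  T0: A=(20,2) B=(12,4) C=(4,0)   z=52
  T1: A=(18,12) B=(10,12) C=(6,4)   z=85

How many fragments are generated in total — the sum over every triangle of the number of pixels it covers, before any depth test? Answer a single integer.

T0:
  2·area = 48
  edge (20, 2)→(12, 4): d=(-8,2) inclusive
  edge (12, 4)→(4, 0): d=(-8,-4) inclusive
  edge (4, 0)→(20, 2): d=(16,2) inclusive
    (3,0)@(7, 1): e=[34,4,10] → X
    (4,0)@(9, 1): e=[30,12,6] → X
    (5,0)@(11, 1): e=[26,20,2] → X
    (6,0)@(13, 1): e=[22,28,-2] → .
    (3,1)@(7, 3): e=[18,-12,42] → .
    (4,1)@(9, 3): e=[14,-4,38] → .
    (5,1)@(11, 3): e=[10,4,34] → X
    (6,1)@(13, 3): e=[6,12,30] → X
    (7,1)@(15, 3): e=[2,20,26] → X
    (8,1)@(17, 3): e=[-2,28,22] → .
    (5,2)@(11, 5): e=[-6,-12,66] → .
    (6,2)@(13, 5): e=[-10,-4,62] → .
  covered (6 px):
    . . . X X X . . . . .
    . . . . . X X X . . .
    . . . . . . . . . . .
    . . . . . . . . . . .
    . . . . . . . . . . .
    . . . . . . . . . . .
    . . . . . . . . . . .
T1:
  2·area = 64
  edge (18, 12)→(10, 12): d=(-8,0) inclusive
  edge (10, 12)→(6, 4): d=(-4,-8) inclusive
  edge (6, 4)→(18, 12): d=(12,8) inclusive
    (3,2)@(7, 5): e=[56,4,4] → X
    (4,2)@(9, 5): e=[56,20,-12] → .
    (3,3)@(7, 7): e=[40,-4,28] → .
    (4,3)@(9, 7): e=[40,12,12] → X
    (5,3)@(11, 7): e=[40,28,-4] → .
    (4,4)@(9, 9): e=[24,4,36] → X
    (5,4)@(11, 9): e=[24,20,20] → X
    (6,4)@(13, 9): e=[24,36,4] → X
    (7,4)@(15, 9): e=[24,52,-12] → .
    (4,5)@(9, 11): e=[8,-4,60] → .
    (5,5)@(11, 11): e=[8,12,44] → X
    (7,5)@(15, 11): e=[8,44,12] → X
  covered (8 px):
    . . . . . . . . . . .
    . . . . . . . . . . .
    . . . X . . . . . . .
    . . . . X . . . . . .
    . . . . X X X . . . .
    . . . . . X X X . . .
    . . . . . . . . . . .

Answer: 14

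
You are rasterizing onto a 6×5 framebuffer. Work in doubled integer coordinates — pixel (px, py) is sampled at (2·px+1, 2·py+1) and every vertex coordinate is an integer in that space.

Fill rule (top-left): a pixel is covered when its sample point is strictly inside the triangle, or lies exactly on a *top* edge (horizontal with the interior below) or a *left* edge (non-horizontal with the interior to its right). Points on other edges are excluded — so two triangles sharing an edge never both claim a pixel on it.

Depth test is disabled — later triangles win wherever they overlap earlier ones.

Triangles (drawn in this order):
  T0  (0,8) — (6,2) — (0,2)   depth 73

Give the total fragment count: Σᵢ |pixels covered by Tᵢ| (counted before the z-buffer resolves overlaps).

T0:
  2·area = 36  (B↔C swapped to make it positive)
  edge (0, 8)→(0, 2): d=(0,-6) top-left  bias=+0
  edge (0, 2)→(6, 2): d=(6,0) top-left  bias=+0
  edge (6, 2)→(0, 8): d=(-6,6) right/bottom  bias=-1
    (3,0)@(7, 1): e=[42,-6,0] → .  [on edge]
    (0,1)@(1, 3): e=[6,6,24] → X
    (1,1)@(3, 3): e=[18,6,12] → X
    (2,1)@(5, 3): e=[30,6,0] → .  [on edge]
    (0,2)@(1, 5): e=[6,18,12] → X
    (1,2)@(3, 5): e=[18,18,0] → .  [on edge]
    (0,3)@(1, 7): e=[6,30,0] → .  [on edge]
  covered (3 px):
    . . . . . .
    X X . . . .
    X . . . . .
    . . . . . .
    . . . . . .

Answer: 3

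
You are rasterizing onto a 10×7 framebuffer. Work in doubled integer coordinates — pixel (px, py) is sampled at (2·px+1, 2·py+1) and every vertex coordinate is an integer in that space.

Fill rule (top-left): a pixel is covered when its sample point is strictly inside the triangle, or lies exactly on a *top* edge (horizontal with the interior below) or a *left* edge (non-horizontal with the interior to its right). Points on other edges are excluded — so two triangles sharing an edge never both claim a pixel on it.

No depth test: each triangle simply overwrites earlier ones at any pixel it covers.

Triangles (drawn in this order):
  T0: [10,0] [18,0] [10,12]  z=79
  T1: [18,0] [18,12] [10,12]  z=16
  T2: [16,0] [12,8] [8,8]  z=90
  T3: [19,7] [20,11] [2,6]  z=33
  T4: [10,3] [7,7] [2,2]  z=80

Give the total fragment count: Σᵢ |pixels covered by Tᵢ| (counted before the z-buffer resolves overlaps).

T0:
  2·area = 96
  edge (10, 0)→(18, 0): d=(8,0) top-left  bias=+0
  edge (18, 0)→(10, 12): d=(-8,12) right/bottom  bias=-1
  edge (10, 12)→(10, 0): d=(0,-12) top-left  bias=+0
    (5,0)@(11, 1): e=[8,76,12] → █
    (6,0)@(13, 1): e=[8,52,36] → █
    (7,0)@(15, 1): e=[8,28,60] → █
    (8,0)@(17, 1): e=[8,4,84] → █
    (9,0)@(19, 1): e=[8,-20,108] → ·
    (5,1)@(11, 3): e=[24,60,12] → █
    (8,1)@(17, 3): e=[24,-12,84] → ·
    (5,2)@(11, 5): e=[40,44,12] → █
    (7,2)@(15, 5): e=[40,-4,60] → ·
    (5,3)@(11, 7): e=[56,28,12] → █
    (7,3)@(15, 7): e=[56,-20,60] → ·
    (5,4)@(11, 9): e=[72,12,12] → █
  covered (12 px):
    · · · · · █ █ █ █ ·
    · · · · · █ █ █ · ·
    · · · · · █ █ · · ·
    · · · · · █ █ · · ·
    · · · · · █ · · · ·
    · · · · · · · · · ·
    · · · · · · · · · ·
T1:
  2·area = 96
  edge (18, 0)→(18, 12): d=(0,12) right/bottom  bias=-1
  edge (18, 12)→(10, 12): d=(-8,0) right/bottom  bias=-1
  edge (10, 12)→(18, 0): d=(8,-12) top-left  bias=+0
    (8,1)@(17, 3): e=[12,72,12] → █
    (9,1)@(19, 3): e=[-12,72,36] → ·
    (7,2)@(15, 5): e=[36,56,4] → █
    (9,2)@(19, 5): e=[-12,56,52] → ·
    (7,3)@(15, 7): e=[36,40,20] → █
    (9,3)@(19, 7): e=[-12,40,68] → ·
    (6,4)@(13, 9): e=[60,24,12] → █
    (9,4)@(19, 9): e=[-12,24,84] → ·
    (5,5)@(11, 11): e=[84,8,4] → █
    (9,5)@(19, 11): e=[-12,8,100] → ·
    (5,6)@(11, 13): e=[84,-8,20] → ·
    (6,6)@(13, 13): e=[60,-8,44] → ·
  covered (12 px):
    · · · · · · · · · ·
    · · · · · · · · █ ·
    · · · · · · · █ █ ·
    · · · · · · · █ █ ·
    · · · · · · █ █ █ ·
    · · · · · █ █ █ █ ·
    · · · · · · · · · ·
T2:
  2·area = 32
  edge (16, 0)→(12, 8): d=(-4,8) right/bottom  bias=-1
  edge (12, 8)→(8, 8): d=(-4,0) right/bottom  bias=-1
  edge (8, 8)→(16, 0): d=(8,-8) top-left  bias=+0
    (7,0)@(15, 1): e=[4,28,0] → █  [on edge]
    (8,0)@(17, 1): e=[-12,28,16] → ·
    (6,1)@(13, 3): e=[12,20,0] → █  [on edge]
    (7,1)@(15, 3): e=[-4,20,16] → ·
    (5,2)@(11, 5): e=[20,12,0] → █  [on edge]
    (7,2)@(15, 5): e=[-12,12,32] → ·
    (4,3)@(9, 7): e=[28,4,0] → █  [on edge]
    (6,3)@(13, 7): e=[-4,4,32] → ·
    (3,4)@(7, 9): e=[36,-4,0] → ·  [on edge]
    (4,4)@(9, 9): e=[20,-4,16] → ·
    (5,4)@(11, 9): e=[4,-4,32] → ·
    (2,5)@(5, 11): e=[44,-12,0] → ·  [on edge]
    (1,6)@(3, 13): e=[52,-20,0] → ·  [on edge]
  covered (6 px):
    · · · · · · · █ · ·
    · · · · · · █ · · ·
    · · · · · █ █ · · ·
    · · · · █ █ · · · ·
    · · · · · · · · · ·
    · · · · · · · · · ·
    · · · · · · · · · ·
T3:
  2·area = 67
  edge (19, 7)→(20, 11): d=(1,4) right/bottom  bias=-1
  edge (20, 11)→(2, 6): d=(-18,-5) top-left  bias=+0
  edge (2, 6)→(19, 7): d=(17,1) right/bottom  bias=-1
    (3,3)@(7, 7): e=[48,7,12] → █
    (4,3)@(9, 7): e=[40,17,10] → █
    (5,3)@(11, 7): e=[32,27,8] → █
    (6,3)@(13, 7): e=[24,37,6] → █
    (7,3)@(15, 7): e=[16,47,4] → █
    (8,3)@(17, 7): e=[8,57,2] → █
    (9,3)@(19, 7): e=[0,67,0] → ·  [on edge]
    (3,4)@(7, 9): e=[50,-29,46] → ·
    (4,4)@(9, 9): e=[42,-19,44] → ·
    (5,4)@(11, 9): e=[34,-9,42] → ·
    (6,4)@(13, 9): e=[26,1,40] → █
    (9,4)@(19, 9): e=[2,31,34] → █
  covered (10 px):
    · · · · · · · · · ·
    · · · · · · · · · ·
    · · · · · · · · · ·
    · · · █ █ █ █ █ █ ·
    · · · · · · █ █ █ █
    · · · · · · · · · ·
    · · · · · · · · · ·
T4:
  2·area = 35
  edge (10, 3)→(7, 7): d=(-3,4) right/bottom  bias=-1
  edge (7, 7)→(2, 2): d=(-5,-5) top-left  bias=+0
  edge (2, 2)→(10, 3): d=(8,1) right/bottom  bias=-1
    (0,0)@(1, 1): e=[42,0,-7] → ·  [on edge]
    (1,1)@(3, 3): e=[28,0,7] → █  [on edge]
    (2,1)@(5, 3): e=[20,10,5] → █
    (3,1)@(7, 3): e=[12,20,3] → █
    (4,1)@(9, 3): e=[4,30,1] → █
    (5,1)@(11, 3): e=[-4,40,-1] → ·
    (1,2)@(3, 5): e=[22,-10,23] → ·
    (2,2)@(5, 5): e=[14,0,21] → █  [on edge]
    (4,2)@(9, 5): e=[-2,20,17] → ·
    (2,3)@(5, 7): e=[8,-10,37] → ·
    (3,3)@(7, 7): e=[0,0,35] → ·  [on edge]
    (4,4)@(9, 9): e=[-14,0,49] → ·  [on edge]
    (5,5)@(11, 11): e=[-28,0,63] → ·  [on edge]
    (6,6)@(13, 13): e=[-42,0,77] → ·  [on edge]
  covered (6 px):
    · · · · · · · · · ·
    · █ █ █ █ · · · · ·
    · · █ █ · · · · · ·
    · · · · · · · · · ·
    · · · · · · · · · ·
    · · · · · · · · · ·
    · · · · · · · · · ·

Answer: 46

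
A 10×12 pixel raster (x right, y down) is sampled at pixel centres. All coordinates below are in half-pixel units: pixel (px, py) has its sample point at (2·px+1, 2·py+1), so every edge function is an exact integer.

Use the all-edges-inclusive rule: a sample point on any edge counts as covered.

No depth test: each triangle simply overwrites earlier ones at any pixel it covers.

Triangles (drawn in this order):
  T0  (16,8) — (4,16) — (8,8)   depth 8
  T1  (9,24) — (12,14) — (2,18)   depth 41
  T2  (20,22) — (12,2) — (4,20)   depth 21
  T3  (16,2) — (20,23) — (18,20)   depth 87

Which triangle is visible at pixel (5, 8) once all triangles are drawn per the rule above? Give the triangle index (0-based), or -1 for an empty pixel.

T0:
  2·area = 64
  edge (16, 8)→(4, 16): d=(-12,8) inclusive
  edge (4, 16)→(8, 8): d=(4,-8) inclusive
  edge (8, 8)→(16, 8): d=(8,0) inclusive
    (4,4)@(9, 9): e=[44,12,8] → █
    (5,4)@(11, 9): e=[28,28,8] → █
    (6,4)@(13, 9): e=[12,44,8] → █
    (7,4)@(15, 9): e=[-4,60,8] → ·
    (3,5)@(7, 11): e=[36,4,24] → █
    (6,5)@(13, 11): e=[-12,52,24] → ·
    (3,6)@(7, 13): e=[12,12,40] → █
    (4,6)@(9, 13): e=[-4,28,40] → ·
    (5,6)@(11, 13): e=[-20,44,40] → ·
    (2,7)@(5, 15): e=[4,4,56] → █
    (3,7)@(7, 15): e=[-12,20,56] → ·
    (2,8)@(5, 17): e=[-20,12,72] → ·
  covered (8 px):
    · · · · · · · · · ·
    · · · · · · · · · ·
    · · · · · · · · · ·
    · · · · · · · · · ·
    · · · · █ █ █ · · ·
    · · · █ █ █ · · · ·
    · · · █ · · · · · ·
    · · █ · · · · · · ·
    · · · · · · · · · ·
    · · · · · · · · · ·
    · · · · · · · · · ·
    · · · · · · · · · ·
T1:
  2·area = 88  (B↔C swapped to make it positive)
  edge (9, 24)→(2, 18): d=(-7,-6) inclusive
  edge (2, 18)→(12, 14): d=(10,-4) inclusive
  edge (12, 14)→(9, 24): d=(-3,10) inclusive
    (5,7)@(11, 15): e=[75,6,7] → █
    (6,7)@(13, 15): e=[87,14,-13] → ·
    (2,8)@(5, 17): e=[25,2,61] → █
    (3,8)@(7, 17): e=[37,10,41] → █
    (4,8)@(9, 17): e=[49,18,21] → █
    (6,8)@(13, 17): e=[73,34,-19] → ·
    (2,9)@(5, 19): e=[11,22,55] → █
    (5,9)@(11, 19): e=[47,46,-5] → ·
    (2,10)@(5, 21): e=[-3,42,49] → ·
    (3,10)@(7, 21): e=[9,50,29] → █
    (5,10)@(11, 21): e=[33,66,-11] → ·
    (3,11)@(7, 23): e=[-5,70,23] → ·
  covered (11 px):
    · · · · · · · · · ·
    · · · · · · · · · ·
    · · · · · · · · · ·
    · · · · · · · · · ·
    · · · · · · · · · ·
    · · · · · · · · · ·
    · · · · · · · · · ·
    · · · · · █ · · · ·
    · · █ █ █ █ · · · ·
    · · █ █ █ · · · · ·
    · · · █ █ · · · · ·
    · · · · █ · · · · ·
T2:
  2·area = 304  (B↔C swapped to make it positive)
  edge (20, 22)→(4, 20): d=(-16,-2) inclusive
  edge (4, 20)→(12, 2): d=(8,-18) inclusive
  edge (12, 2)→(20, 22): d=(8,20) inclusive
    (5,2)@(11, 5): e=[254,6,44] → █
    (6,2)@(13, 5): e=[258,42,4] → █
    (7,2)@(15, 5): e=[262,78,-36] → ·
    (5,3)@(11, 7): e=[222,22,60] → █
    (7,3)@(15, 7): e=[230,94,-20] → ·
    (4,4)@(9, 9): e=[186,2,116] → █
    (7,4)@(15, 9): e=[198,110,-4] → ·
    (4,5)@(9, 11): e=[154,18,132] → █
    (7,5)@(15, 11): e=[166,126,12] → █
    (8,5)@(17, 11): e=[170,162,-28] → ·
    (4,6)@(9, 13): e=[122,34,148] → █
    (8,6)@(17, 13): e=[138,178,-12] → ·
  covered (38 px):
    · · · · · · · · · ·
    · · · · · · · · · ·
    · · · · · █ █ · · ·
    · · · · · █ █ · · ·
    · · · · █ █ █ · · ·
    · · · · █ █ █ █ · ·
    · · · · █ █ █ █ · ·
    · · · █ █ █ █ █ █ ·
    · · · █ █ █ █ █ █ ·
    · · █ █ █ █ █ █ █ ·
    · · · · · · █ █ █ █
    · · · · · · · · · ·
T3:
  2·area = 30
  edge (16, 2)→(20, 23): d=(4,21) inclusive
  edge (20, 23)→(18, 20): d=(-2,-3) inclusive
  edge (18, 20)→(16, 2): d=(-2,-18) inclusive
    (8,4)@(17, 9): e=[7,19,4] → █
    (9,4)@(19, 9): e=[-35,25,40] → ·
    (8,5)@(17, 11): e=[15,15,0] → █  [on edge]
    (9,5)@(19, 11): e=[-27,21,36] → ·
    (8,6)@(17, 13): e=[23,11,-4] → ·
    (9,9)@(19, 19): e=[5,5,20] → █
    (9,10)@(19, 21): e=[13,1,16] → █
    (9,11)@(19, 23): e=[21,-3,12] → ·
  covered (4 px):
    · · · · · · · · · ·
    · · · · · · · · · ·
    · · · · · · · · · ·
    · · · · · · · · · ·
    · · · · · · · · █ ·
    · · · · · · · · █ ·
    · · · · · · · · · ·
    · · · · · · · · · ·
    · · · · · · · · · ·
    · · · · · · · · · █
    · · · · · · · · · █
    · · · · · · · · · ·

Z-buffer (winner per pixel, '.' = empty):
  . . . . . . . . . .
  . . . . . . . . . .
  . . . . . 2 2 . . .
  . . . . . 2 2 . . .
  . . . . 2 2 2 . 3 .
  . . . 0 2 2 2 2 3 .
  . . . 0 2 2 2 2 . .
  . . 0 2 2 2 2 2 2 .
  . . 1 2 2 2 2 2 2 .
  . . 2 2 2 2 2 2 2 3
  . . . 1 1 . 2 2 2 3
  . . . . 1 . . . . .

Final: 2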